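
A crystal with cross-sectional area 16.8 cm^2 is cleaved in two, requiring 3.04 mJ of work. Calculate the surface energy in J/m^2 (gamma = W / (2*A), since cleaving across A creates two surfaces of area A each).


Convert: A = 16.8 cm^2 = 0.00168 m^2, W = 3.04 mJ = 0.00304 J
Cleaving exposes two faces of area A, so total new surface = 2*A and gamma = W / (2*A)
gamma = 0.00304 / (2 * 0.00168)
gamma = 0.905 J/m^2

0.905


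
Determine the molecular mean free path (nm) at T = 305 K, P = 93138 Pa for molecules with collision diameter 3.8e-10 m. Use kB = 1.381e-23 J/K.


Mean free path: lambda = kB*T / (sqrt(2) * pi * d^2 * P)
lambda = 1.381e-23 * 305 / (sqrt(2) * pi * (3.8e-10)^2 * 93138)
lambda = 7.04911e-08 m
lambda = 70.49 nm

70.49


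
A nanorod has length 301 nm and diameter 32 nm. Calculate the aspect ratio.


Aspect ratio AR = length / diameter
AR = 301 / 32
AR = 9.41

9.41


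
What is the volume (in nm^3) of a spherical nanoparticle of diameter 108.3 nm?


Radius r = 108.3/2 = 54.15 nm
Volume V = (4/3) * pi * r^3
V = (4/3) * pi * (54.15)^3
V = 665095.47 nm^3

665095.47


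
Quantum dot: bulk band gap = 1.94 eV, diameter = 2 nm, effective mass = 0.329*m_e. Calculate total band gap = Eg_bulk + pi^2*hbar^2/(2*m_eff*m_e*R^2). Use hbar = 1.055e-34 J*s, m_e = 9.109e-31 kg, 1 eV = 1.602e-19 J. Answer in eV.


Radius R = 2/2 nm = 1e-09 m
Confinement energy dE = pi^2 * hbar^2 / (2 * m_eff * m_e * R^2)
dE = pi^2 * (1.055e-34)^2 / (2 * 0.329 * 9.109e-31 * (1e-09)^2) J, divided by 1.602e-19 J/eV
dE = 1.1441 eV
Total band gap = E_g(bulk) + dE = 1.94 + 1.1441 = 3.0841 eV

3.0841


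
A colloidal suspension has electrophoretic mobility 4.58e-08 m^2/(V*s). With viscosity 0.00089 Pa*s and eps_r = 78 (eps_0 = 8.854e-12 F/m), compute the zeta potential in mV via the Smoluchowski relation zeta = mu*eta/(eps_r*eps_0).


Smoluchowski equation: zeta = mu * eta / (eps_r * eps_0)
zeta = 4.58e-08 * 0.00089 / (78 * 8.854e-12)
zeta = 0.059023 V = 59.02 mV

59.02


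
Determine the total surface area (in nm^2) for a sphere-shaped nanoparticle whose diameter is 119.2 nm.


Radius r = 119.2/2 = 59.6 nm
Surface area SA = 4 * pi * r^2
SA = 4 * pi * (59.6)^2
SA = 44637.76 nm^2

44637.76


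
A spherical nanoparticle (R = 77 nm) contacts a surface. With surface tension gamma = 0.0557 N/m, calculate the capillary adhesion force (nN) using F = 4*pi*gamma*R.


Convert radius: R = 77 nm = 7.7e-08 m
F = 4 * pi * gamma * R
F = 4 * pi * 0.0557 * 7.7e-08
F = 5.38959e-08 N = 53.8959 nN

53.8959


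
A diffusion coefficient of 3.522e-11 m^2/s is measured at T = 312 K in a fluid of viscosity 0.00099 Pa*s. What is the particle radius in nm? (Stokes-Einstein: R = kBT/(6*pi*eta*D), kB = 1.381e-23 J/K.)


Stokes-Einstein: R = kB*T / (6*pi*eta*D)
R = 1.381e-23 * 312 / (6 * pi * 0.00099 * 3.522e-11)
R = 6.55575e-09 m = 6.56 nm

6.56


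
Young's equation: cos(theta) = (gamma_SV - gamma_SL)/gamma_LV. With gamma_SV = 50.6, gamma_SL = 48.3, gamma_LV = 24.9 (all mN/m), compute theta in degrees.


cos(theta) = (gamma_SV - gamma_SL) / gamma_LV
cos(theta) = (50.6 - 48.3) / 24.9
cos(theta) = 0.092369
theta = arccos(0.092369) = 84.7 degrees

84.7


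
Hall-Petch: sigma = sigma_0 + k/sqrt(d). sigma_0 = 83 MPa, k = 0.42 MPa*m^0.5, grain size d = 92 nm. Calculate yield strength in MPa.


d = 92 nm = 9.2e-08 m
sqrt(d) = 0.000303315
Hall-Petch contribution = k / sqrt(d) = 0.42 / 0.000303315 = 1384.7 MPa
sigma = sigma_0 + k/sqrt(d) = 83 + 1384.7 = 1467.7 MPa

1467.7


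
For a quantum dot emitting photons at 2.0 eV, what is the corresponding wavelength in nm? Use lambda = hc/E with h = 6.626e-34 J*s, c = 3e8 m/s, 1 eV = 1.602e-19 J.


Convert energy: E = 2.0 eV = 2.0 * 1.602e-19 = 3.204e-19 J
lambda = h*c / E = 6.626e-34 * 3e8 / 3.204e-19
lambda = 6.20412e-07 m = 620.4 nm

620.4


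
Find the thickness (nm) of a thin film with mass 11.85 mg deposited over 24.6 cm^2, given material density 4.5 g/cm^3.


Convert: m = 11.85 mg = 1.1850e-05 kg, A = 24.6 cm^2 = 2.4600e-03 m^2, rho = 4.5 g/cm^3 = 4500 kg/m^3
t = m / (A * rho)
t = 1.1850e-05 / (2.4600e-03 * 4500)
t = 1.0705e-06 m = 1070.5 nm

1070.5


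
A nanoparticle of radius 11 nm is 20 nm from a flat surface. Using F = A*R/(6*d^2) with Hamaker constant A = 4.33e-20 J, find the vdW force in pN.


Convert to SI: R = 11 nm = 1.1e-08 m, d = 20 nm = 2e-08 m
F = A * R / (6 * d^2)
F = 4.33e-20 * 1.1e-08 / (6 * (2e-08)^2)
F = 1.98458e-13 N = 0.198 pN

0.198


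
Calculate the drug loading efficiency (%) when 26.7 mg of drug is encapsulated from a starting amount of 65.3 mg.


Drug loading efficiency = (drug loaded / drug initial) * 100
DLE = 26.7 / 65.3 * 100
DLE = 0.4089 * 100
DLE = 40.89%

40.89


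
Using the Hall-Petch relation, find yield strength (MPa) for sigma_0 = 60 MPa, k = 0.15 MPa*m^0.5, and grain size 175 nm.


d = 175 nm = 1.75e-07 m
sqrt(d) = 0.00041833
Hall-Petch contribution = k / sqrt(d) = 0.15 / 0.00041833 = 358.6 MPa
sigma = sigma_0 + k/sqrt(d) = 60 + 358.6 = 418.6 MPa

418.6


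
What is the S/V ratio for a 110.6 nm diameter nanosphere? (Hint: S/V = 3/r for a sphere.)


Radius r = 110.6/2 = 55.3 nm
S/V = 3 / r = 3 / 55.3
S/V = 0.0542 nm^-1

0.0542


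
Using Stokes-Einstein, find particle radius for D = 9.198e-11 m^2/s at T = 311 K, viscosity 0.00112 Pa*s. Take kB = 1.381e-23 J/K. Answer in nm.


Stokes-Einstein: R = kB*T / (6*pi*eta*D)
R = 1.381e-23 * 311 / (6 * pi * 0.00112 * 9.198e-11)
R = 2.21178e-09 m = 2.21 nm

2.21


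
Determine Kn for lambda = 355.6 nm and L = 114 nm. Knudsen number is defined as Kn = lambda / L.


Knudsen number Kn = lambda / L
Kn = 355.6 / 114
Kn = 3.1193

3.1193


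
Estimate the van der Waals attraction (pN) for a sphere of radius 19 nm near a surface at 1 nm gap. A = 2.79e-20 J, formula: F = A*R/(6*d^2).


Convert to SI: R = 19 nm = 1.9e-08 m, d = 1 nm = 1e-09 m
F = A * R / (6 * d^2)
F = 2.79e-20 * 1.9e-08 / (6 * (1e-09)^2)
F = 8.835e-11 N = 88.35 pN

88.35


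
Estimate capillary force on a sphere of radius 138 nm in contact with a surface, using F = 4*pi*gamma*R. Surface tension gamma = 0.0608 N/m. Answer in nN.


Convert radius: R = 138 nm = 1.38e-07 m
F = 4 * pi * gamma * R
F = 4 * pi * 0.0608 * 1.38e-07
F = 1.05437e-07 N = 105.4369 nN

105.4369


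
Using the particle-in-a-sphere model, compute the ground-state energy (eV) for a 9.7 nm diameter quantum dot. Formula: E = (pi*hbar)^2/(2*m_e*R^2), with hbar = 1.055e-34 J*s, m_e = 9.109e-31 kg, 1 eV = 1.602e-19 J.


Radius R = 9.7/2 = 4.85 nm = 4.85e-09 m
E = (pi * 1.055e-34)^2 / (2 * 9.109e-31 * (4.85e-09)^2)
E(J) = 2.56342e-21
E = E(J) / 1.602e-19 = 0.016 eV

0.016


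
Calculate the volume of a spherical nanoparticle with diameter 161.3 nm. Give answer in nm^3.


Radius r = 161.3/2 = 80.65 nm
Volume V = (4/3) * pi * r^3
V = (4/3) * pi * (80.65)^3
V = 2197362.58 nm^3

2197362.58


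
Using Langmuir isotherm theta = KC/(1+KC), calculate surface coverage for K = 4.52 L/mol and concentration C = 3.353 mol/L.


Langmuir isotherm: theta = K*C / (1 + K*C)
K*C = 4.52 * 3.353 = 15.15556
theta = 15.15556 / (1 + 15.15556) = 15.15556 / 16.15556
theta = 0.9381

0.9381


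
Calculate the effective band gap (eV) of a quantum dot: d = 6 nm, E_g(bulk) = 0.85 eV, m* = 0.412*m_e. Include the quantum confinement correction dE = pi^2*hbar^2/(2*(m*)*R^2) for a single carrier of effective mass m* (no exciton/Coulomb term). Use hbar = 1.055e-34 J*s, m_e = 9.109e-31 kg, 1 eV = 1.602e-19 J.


Radius R = 6/2 nm = 3e-09 m
Confinement energy dE = pi^2 * hbar^2 / (2 * m_eff * m_e * R^2)
dE = pi^2 * (1.055e-34)^2 / (2 * 0.412 * 9.109e-31 * (3e-09)^2) J, divided by 1.602e-19 J/eV
dE = 0.1015 eV
Total band gap = E_g(bulk) + dE = 0.85 + 0.1015 = 0.9515 eV

0.9515


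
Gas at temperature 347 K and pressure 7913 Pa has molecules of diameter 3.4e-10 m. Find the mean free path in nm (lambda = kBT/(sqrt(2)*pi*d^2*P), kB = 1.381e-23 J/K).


Mean free path: lambda = kB*T / (sqrt(2) * pi * d^2 * P)
lambda = 1.381e-23 * 347 / (sqrt(2) * pi * (3.4e-10)^2 * 7913)
lambda = 1.17912e-06 m
lambda = 1179.12 nm

1179.12


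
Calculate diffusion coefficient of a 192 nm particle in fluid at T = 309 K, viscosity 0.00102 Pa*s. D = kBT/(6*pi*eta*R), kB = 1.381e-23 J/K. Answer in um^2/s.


Radius R = 192/2 = 96 nm = 9.6e-08 m
D = kB*T / (6*pi*eta*R)
D = 1.381e-23 * 309 / (6 * pi * 0.00102 * 9.6e-08)
D = 2.31196e-12 m^2/s = 2.312 um^2/s

2.312


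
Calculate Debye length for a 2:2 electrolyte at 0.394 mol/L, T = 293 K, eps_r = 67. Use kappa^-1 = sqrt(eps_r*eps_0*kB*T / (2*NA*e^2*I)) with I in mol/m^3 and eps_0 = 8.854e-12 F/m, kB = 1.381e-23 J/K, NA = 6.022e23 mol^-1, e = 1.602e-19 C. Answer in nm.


Ionic strength I = 0.394 * 2^2 * 1000 = 1576 mol/m^3
kappa^-1 = sqrt(67 * 8.854e-12 * 1.381e-23 * 293 / (2 * 6.022e23 * (1.602e-19)^2 * 1576))
kappa^-1 = 0.222 nm

0.222


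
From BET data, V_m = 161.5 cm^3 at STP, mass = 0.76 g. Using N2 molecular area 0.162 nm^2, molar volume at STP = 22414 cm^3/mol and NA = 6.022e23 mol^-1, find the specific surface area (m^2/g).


Number of moles in monolayer = V_m / 22414 = 161.5 / 22414 = 0.00720532
Number of molecules = moles * NA = 0.00720532 * 6.022e23
SA = molecules * sigma / mass
SA = (161.5 / 22414) * 6.022e23 * 0.162e-18 / 0.76
SA = 924.9 m^2/g

924.9


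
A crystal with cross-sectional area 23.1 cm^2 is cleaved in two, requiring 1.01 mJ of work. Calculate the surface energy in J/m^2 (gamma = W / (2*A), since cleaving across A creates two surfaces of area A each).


Convert: A = 23.1 cm^2 = 0.00231 m^2, W = 1.01 mJ = 0.00101 J
Cleaving exposes two faces of area A, so total new surface = 2*A and gamma = W / (2*A)
gamma = 0.00101 / (2 * 0.00231)
gamma = 0.219 J/m^2

0.219


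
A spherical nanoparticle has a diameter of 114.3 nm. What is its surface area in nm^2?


Radius r = 114.3/2 = 57.15 nm
Surface area SA = 4 * pi * r^2
SA = 4 * pi * (57.15)^2
SA = 41043.31 nm^2

41043.31


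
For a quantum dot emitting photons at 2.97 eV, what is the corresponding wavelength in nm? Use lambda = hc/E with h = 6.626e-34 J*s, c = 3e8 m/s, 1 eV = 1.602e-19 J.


Convert energy: E = 2.97 eV = 2.97 * 1.602e-19 = 4.75794e-19 J
lambda = h*c / E = 6.626e-34 * 3e8 / 4.75794e-19
lambda = 4.17786e-07 m = 417.8 nm

417.8


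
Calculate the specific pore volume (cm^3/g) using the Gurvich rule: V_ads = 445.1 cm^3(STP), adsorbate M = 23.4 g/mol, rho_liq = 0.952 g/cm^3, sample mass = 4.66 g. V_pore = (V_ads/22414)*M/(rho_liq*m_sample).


Moles adsorbed n = V_ads / 22414 = 445.1 / 22414 = 1.985812e-02 mol
Liquid volume V_liq = n * M / rho_liq = 1.985812e-02 * 23.4 / 0.952 = 0.48811 cm^3
Specific pore volume V_pore = V_liq / m_sample = 0.48811 / 4.66
V_pore = 0.1047 cm^3/g

0.1047


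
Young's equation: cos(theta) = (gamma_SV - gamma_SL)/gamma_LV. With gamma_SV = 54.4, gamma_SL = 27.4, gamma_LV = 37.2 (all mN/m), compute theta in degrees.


cos(theta) = (gamma_SV - gamma_SL) / gamma_LV
cos(theta) = (54.4 - 27.4) / 37.2
cos(theta) = 0.725806
theta = arccos(0.725806) = 43.46 degrees

43.46


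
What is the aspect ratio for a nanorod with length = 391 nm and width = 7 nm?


Aspect ratio AR = length / diameter
AR = 391 / 7
AR = 55.86

55.86


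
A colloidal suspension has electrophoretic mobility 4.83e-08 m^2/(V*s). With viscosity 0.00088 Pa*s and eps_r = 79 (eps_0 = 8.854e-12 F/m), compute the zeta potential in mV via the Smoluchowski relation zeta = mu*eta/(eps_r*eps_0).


Smoluchowski equation: zeta = mu * eta / (eps_r * eps_0)
zeta = 4.83e-08 * 0.00088 / (79 * 8.854e-12)
zeta = 0.060766 V = 60.77 mV

60.77


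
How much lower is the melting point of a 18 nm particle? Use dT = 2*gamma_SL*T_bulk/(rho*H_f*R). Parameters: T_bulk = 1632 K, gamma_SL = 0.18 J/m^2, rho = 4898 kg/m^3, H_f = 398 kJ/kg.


Radius R = 18/2 = 9 nm = 9e-09 m
Convert H_f = 398 kJ/kg = 398000 J/kg
dT = 2 * gamma_SL * T_bulk / (rho * H_f * R)
dT = 2 * 0.18 * 1632 / (4898 * 398000 * 9e-09)
dT = 33.5 K

33.5


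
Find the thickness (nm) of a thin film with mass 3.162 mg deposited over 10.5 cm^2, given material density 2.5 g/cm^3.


Convert: m = 3.162 mg = 3.1620e-06 kg, A = 10.5 cm^2 = 1.0500e-03 m^2, rho = 2.5 g/cm^3 = 2500 kg/m^3
t = m / (A * rho)
t = 3.1620e-06 / (1.0500e-03 * 2500)
t = 1.2046e-06 m = 1204.6 nm

1204.6


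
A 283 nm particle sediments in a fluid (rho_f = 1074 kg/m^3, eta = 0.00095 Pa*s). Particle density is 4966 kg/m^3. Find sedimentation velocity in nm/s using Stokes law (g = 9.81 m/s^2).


Radius R = 283/2 nm = 1.415e-07 m
Density difference = 4966 - 1074 = 3892 kg/m^3
v = 2 * R^2 * (rho_p - rho_f) * g / (9 * eta)
v = 2 * (1.415e-07)^2 * 3892 * 9.81 / (9 * 0.00095)
v = 1.78821e-07 m/s = 178.821 nm/s

178.821


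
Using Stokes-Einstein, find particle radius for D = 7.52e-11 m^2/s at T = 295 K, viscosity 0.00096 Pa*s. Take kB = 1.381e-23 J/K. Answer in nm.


Stokes-Einstein: R = kB*T / (6*pi*eta*D)
R = 1.381e-23 * 295 / (6 * pi * 0.00096 * 7.52e-11)
R = 2.99382e-09 m = 2.99 nm

2.99


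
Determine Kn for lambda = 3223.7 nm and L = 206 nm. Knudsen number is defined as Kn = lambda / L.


Knudsen number Kn = lambda / L
Kn = 3223.7 / 206
Kn = 15.649

15.649


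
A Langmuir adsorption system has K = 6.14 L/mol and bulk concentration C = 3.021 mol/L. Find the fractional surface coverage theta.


Langmuir isotherm: theta = K*C / (1 + K*C)
K*C = 6.14 * 3.021 = 18.54894
theta = 18.54894 / (1 + 18.54894) = 18.54894 / 19.54894
theta = 0.9488

0.9488


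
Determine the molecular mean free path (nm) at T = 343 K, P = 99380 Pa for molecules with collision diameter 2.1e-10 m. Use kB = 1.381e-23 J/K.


Mean free path: lambda = kB*T / (sqrt(2) * pi * d^2 * P)
lambda = 1.381e-23 * 343 / (sqrt(2) * pi * (2.1e-10)^2 * 99380)
lambda = 2.43268e-07 m
lambda = 243.27 nm

243.27


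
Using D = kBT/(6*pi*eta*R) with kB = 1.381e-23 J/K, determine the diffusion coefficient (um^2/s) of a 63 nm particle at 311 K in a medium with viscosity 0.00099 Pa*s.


Radius R = 63/2 = 31.5 nm = 3.15e-08 m
D = kB*T / (6*pi*eta*R)
D = 1.381e-23 * 311 / (6 * pi * 0.00099 * 3.15e-08)
D = 7.30646e-12 m^2/s = 7.306 um^2/s

7.306


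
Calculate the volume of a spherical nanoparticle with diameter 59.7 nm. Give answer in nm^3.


Radius r = 59.7/2 = 29.85 nm
Volume V = (4/3) * pi * r^3
V = (4/3) * pi * (29.85)^3
V = 111409.34 nm^3

111409.34


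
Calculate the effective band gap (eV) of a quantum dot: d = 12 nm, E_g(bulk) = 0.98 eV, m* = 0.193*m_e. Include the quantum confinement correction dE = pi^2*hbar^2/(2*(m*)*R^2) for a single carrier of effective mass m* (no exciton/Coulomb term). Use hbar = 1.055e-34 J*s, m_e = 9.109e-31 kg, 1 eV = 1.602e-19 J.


Radius R = 12/2 nm = 6e-09 m
Confinement energy dE = pi^2 * hbar^2 / (2 * m_eff * m_e * R^2)
dE = pi^2 * (1.055e-34)^2 / (2 * 0.193 * 9.109e-31 * (6e-09)^2) J, divided by 1.602e-19 J/eV
dE = 0.0542 eV
Total band gap = E_g(bulk) + dE = 0.98 + 0.0542 = 1.0342 eV

1.0342


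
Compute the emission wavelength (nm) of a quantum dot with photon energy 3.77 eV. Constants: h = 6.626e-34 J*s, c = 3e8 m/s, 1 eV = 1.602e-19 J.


Convert energy: E = 3.77 eV = 3.77 * 1.602e-19 = 6.03954e-19 J
lambda = h*c / E = 6.626e-34 * 3e8 / 6.03954e-19
lambda = 3.29131e-07 m = 329.1 nm

329.1


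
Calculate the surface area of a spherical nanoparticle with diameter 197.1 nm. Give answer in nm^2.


Radius r = 197.1/2 = 98.55 nm
Surface area SA = 4 * pi * r^2
SA = 4 * pi * (98.55)^2
SA = 122045.88 nm^2

122045.88


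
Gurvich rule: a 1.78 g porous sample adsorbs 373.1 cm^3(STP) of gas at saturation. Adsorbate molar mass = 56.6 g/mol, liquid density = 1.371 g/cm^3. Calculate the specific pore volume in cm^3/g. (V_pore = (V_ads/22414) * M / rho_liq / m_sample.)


Moles adsorbed n = V_ads / 22414 = 373.1 / 22414 = 1.664585e-02 mol
Liquid volume V_liq = n * M / rho_liq = 1.664585e-02 * 56.6 / 1.371 = 0.68720 cm^3
Specific pore volume V_pore = V_liq / m_sample = 0.68720 / 1.78
V_pore = 0.3861 cm^3/g

0.3861


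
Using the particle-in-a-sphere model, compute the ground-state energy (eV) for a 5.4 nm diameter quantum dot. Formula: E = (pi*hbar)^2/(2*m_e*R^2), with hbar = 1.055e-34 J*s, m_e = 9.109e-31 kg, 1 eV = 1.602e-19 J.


Radius R = 5.4/2 = 2.7 nm = 2.7e-09 m
E = (pi * 1.055e-34)^2 / (2 * 9.109e-31 * (2.7e-09)^2)
E(J) = 8.27135e-21
E = E(J) / 1.602e-19 = 0.0516 eV

0.0516


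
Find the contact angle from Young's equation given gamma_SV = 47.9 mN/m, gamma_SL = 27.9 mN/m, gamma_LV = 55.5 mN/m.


cos(theta) = (gamma_SV - gamma_SL) / gamma_LV
cos(theta) = (47.9 - 27.9) / 55.5
cos(theta) = 0.36036
theta = arccos(0.36036) = 68.88 degrees

68.88


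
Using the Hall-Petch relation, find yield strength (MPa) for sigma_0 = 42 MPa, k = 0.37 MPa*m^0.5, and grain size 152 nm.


d = 152 nm = 1.52e-07 m
sqrt(d) = 0.0003898718
Hall-Petch contribution = k / sqrt(d) = 0.37 / 0.0003898718 = 949.0 MPa
sigma = sigma_0 + k/sqrt(d) = 42 + 949.0 = 991.0 MPa

991.0


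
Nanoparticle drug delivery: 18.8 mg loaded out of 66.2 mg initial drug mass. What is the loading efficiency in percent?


Drug loading efficiency = (drug loaded / drug initial) * 100
DLE = 18.8 / 66.2 * 100
DLE = 0.284 * 100
DLE = 28.4%

28.4


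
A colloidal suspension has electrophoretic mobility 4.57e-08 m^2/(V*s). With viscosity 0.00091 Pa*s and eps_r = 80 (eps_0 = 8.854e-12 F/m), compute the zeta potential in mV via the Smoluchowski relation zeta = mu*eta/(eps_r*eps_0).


Smoluchowski equation: zeta = mu * eta / (eps_r * eps_0)
zeta = 4.57e-08 * 0.00091 / (80 * 8.854e-12)
zeta = 0.058712 V = 58.71 mV

58.71


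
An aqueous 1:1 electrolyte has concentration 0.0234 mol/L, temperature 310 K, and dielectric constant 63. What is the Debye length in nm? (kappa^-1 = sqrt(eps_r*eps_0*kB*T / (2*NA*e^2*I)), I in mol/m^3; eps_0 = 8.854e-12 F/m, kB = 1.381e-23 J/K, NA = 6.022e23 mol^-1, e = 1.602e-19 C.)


Ionic strength I = 0.0234 * 1^2 * 1000 = 23.4 mol/m^3
kappa^-1 = sqrt(63 * 8.854e-12 * 1.381e-23 * 310 / (2 * 6.022e23 * (1.602e-19)^2 * 23.4))
kappa^-1 = 1.817 nm

1.817


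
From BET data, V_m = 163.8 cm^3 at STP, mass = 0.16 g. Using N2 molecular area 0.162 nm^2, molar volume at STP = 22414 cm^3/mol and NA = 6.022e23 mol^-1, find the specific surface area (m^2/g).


Number of moles in monolayer = V_m / 22414 = 163.8 / 22414 = 0.00730793
Number of molecules = moles * NA = 0.00730793 * 6.022e23
SA = molecules * sigma / mass
SA = (163.8 / 22414) * 6.022e23 * 0.162e-18 / 0.16
SA = 4455.8 m^2/g

4455.8


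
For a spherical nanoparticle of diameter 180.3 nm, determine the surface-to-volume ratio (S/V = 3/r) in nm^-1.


Radius r = 180.3/2 = 90.15 nm
S/V = 3 / r = 3 / 90.15
S/V = 0.0333 nm^-1

0.0333


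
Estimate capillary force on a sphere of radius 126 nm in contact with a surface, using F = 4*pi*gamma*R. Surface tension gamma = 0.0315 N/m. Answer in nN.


Convert radius: R = 126 nm = 1.26e-07 m
F = 4 * pi * gamma * R
F = 4 * pi * 0.0315 * 1.26e-07
F = 4.98759e-08 N = 49.8759 nN

49.8759


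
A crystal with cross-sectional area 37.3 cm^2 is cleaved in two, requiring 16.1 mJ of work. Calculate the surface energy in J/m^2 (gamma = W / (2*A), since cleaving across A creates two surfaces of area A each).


Convert: A = 37.3 cm^2 = 0.00373 m^2, W = 16.1 mJ = 0.0161 J
Cleaving exposes two faces of area A, so total new surface = 2*A and gamma = W / (2*A)
gamma = 0.0161 / (2 * 0.00373)
gamma = 2.158 J/m^2

2.158


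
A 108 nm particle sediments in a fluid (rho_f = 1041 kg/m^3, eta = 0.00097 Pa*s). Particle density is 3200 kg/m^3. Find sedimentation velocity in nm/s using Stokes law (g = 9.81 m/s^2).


Radius R = 108/2 nm = 5.4e-08 m
Density difference = 3200 - 1041 = 2159 kg/m^3
v = 2 * R^2 * (rho_p - rho_f) * g / (9 * eta)
v = 2 * (5.4e-08)^2 * 2159 * 9.81 / (9 * 0.00097)
v = 1.4149e-08 m/s = 14.149 nm/s

14.149


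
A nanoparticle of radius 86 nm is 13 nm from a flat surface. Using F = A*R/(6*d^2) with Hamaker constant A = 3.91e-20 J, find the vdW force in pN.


Convert to SI: R = 86 nm = 8.6e-08 m, d = 13 nm = 1.3e-08 m
F = A * R / (6 * d^2)
F = 3.91e-20 * 8.6e-08 / (6 * (1.3e-08)^2)
F = 3.31617e-12 N = 3.316 pN

3.316


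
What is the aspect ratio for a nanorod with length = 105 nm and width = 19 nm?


Aspect ratio AR = length / diameter
AR = 105 / 19
AR = 5.53

5.53


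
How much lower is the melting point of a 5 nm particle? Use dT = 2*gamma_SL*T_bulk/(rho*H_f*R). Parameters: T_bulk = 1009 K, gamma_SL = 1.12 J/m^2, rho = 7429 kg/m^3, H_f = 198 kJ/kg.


Radius R = 5/2 = 2.5 nm = 2.5e-09 m
Convert H_f = 198 kJ/kg = 198000 J/kg
dT = 2 * gamma_SL * T_bulk / (rho * H_f * R)
dT = 2 * 1.12 * 1009 / (7429 * 198000 * 2.5e-09)
dT = 614.6 K

614.6


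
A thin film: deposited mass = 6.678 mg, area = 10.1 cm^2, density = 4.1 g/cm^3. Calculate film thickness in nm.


Convert: m = 6.678 mg = 6.6780e-06 kg, A = 10.1 cm^2 = 1.0100e-03 m^2, rho = 4.1 g/cm^3 = 4100 kg/m^3
t = m / (A * rho)
t = 6.6780e-06 / (1.0100e-03 * 4100)
t = 1.6127e-06 m = 1612.7 nm

1612.7


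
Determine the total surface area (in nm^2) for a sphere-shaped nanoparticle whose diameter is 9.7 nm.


Radius r = 9.7/2 = 4.85 nm
Surface area SA = 4 * pi * r^2
SA = 4 * pi * (4.85)^2
SA = 295.59 nm^2

295.59


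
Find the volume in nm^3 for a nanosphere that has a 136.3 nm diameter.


Radius r = 136.3/2 = 68.15 nm
Volume V = (4/3) * pi * r^3
V = (4/3) * pi * (68.15)^3
V = 1325824.96 nm^3

1325824.96


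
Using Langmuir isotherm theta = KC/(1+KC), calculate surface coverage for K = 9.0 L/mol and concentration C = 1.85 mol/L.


Langmuir isotherm: theta = K*C / (1 + K*C)
K*C = 9.0 * 1.85 = 16.65
theta = 16.65 / (1 + 16.65) = 16.65 / 17.65
theta = 0.9433

0.9433


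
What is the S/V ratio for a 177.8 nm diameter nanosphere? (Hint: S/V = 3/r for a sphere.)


Radius r = 177.8/2 = 88.9 nm
S/V = 3 / r = 3 / 88.9
S/V = 0.0337 nm^-1

0.0337


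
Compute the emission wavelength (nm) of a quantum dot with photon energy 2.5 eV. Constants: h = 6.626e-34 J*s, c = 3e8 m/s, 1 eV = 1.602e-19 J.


Convert energy: E = 2.5 eV = 2.5 * 1.602e-19 = 4.005e-19 J
lambda = h*c / E = 6.626e-34 * 3e8 / 4.005e-19
lambda = 4.9633e-07 m = 496.3 nm

496.3


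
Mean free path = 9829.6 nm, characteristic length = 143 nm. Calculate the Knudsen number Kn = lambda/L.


Knudsen number Kn = lambda / L
Kn = 9829.6 / 143
Kn = 68.7385

68.7385


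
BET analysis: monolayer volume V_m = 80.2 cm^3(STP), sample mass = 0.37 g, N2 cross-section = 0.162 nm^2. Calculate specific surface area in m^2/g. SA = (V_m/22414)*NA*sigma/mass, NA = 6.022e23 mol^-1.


Number of moles in monolayer = V_m / 22414 = 80.2 / 22414 = 0.00357812
Number of molecules = moles * NA = 0.00357812 * 6.022e23
SA = molecules * sigma / mass
SA = (80.2 / 22414) * 6.022e23 * 0.162e-18 / 0.37
SA = 943.4 m^2/g

943.4


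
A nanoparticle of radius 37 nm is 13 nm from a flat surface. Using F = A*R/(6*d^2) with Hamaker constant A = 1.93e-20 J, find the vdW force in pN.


Convert to SI: R = 37 nm = 3.7e-08 m, d = 13 nm = 1.3e-08 m
F = A * R / (6 * d^2)
F = 1.93e-20 * 3.7e-08 / (6 * (1.3e-08)^2)
F = 7.04241e-13 N = 0.704 pN

0.704


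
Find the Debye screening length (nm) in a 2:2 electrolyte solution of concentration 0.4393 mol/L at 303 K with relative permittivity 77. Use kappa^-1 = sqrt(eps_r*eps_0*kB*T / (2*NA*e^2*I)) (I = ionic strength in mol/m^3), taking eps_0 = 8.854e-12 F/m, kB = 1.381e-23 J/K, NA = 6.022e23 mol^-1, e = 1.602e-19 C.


Ionic strength I = 0.4393 * 2^2 * 1000 = 1757.2 mol/m^3
kappa^-1 = sqrt(77 * 8.854e-12 * 1.381e-23 * 303 / (2 * 6.022e23 * (1.602e-19)^2 * 1757.2))
kappa^-1 = 0.229 nm

0.229


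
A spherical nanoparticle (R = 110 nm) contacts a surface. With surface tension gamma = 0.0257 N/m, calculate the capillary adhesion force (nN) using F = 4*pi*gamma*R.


Convert radius: R = 110 nm = 1.1e-07 m
F = 4 * pi * gamma * R
F = 4 * pi * 0.0257 * 1.1e-07
F = 3.55251e-08 N = 35.5251 nN

35.5251


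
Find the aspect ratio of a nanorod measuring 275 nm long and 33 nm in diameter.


Aspect ratio AR = length / diameter
AR = 275 / 33
AR = 8.33

8.33


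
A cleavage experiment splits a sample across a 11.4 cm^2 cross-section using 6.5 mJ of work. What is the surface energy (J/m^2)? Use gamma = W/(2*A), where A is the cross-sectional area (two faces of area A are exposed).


Convert: A = 11.4 cm^2 = 0.00114 m^2, W = 6.5 mJ = 0.0065 J
Cleaving exposes two faces of area A, so total new surface = 2*A and gamma = W / (2*A)
gamma = 0.0065 / (2 * 0.00114)
gamma = 2.851 J/m^2

2.851


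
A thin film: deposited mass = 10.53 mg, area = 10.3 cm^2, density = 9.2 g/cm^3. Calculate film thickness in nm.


Convert: m = 10.53 mg = 1.0530e-05 kg, A = 10.3 cm^2 = 1.0300e-03 m^2, rho = 9.2 g/cm^3 = 9200 kg/m^3
t = m / (A * rho)
t = 1.0530e-05 / (1.0300e-03 * 9200)
t = 1.1112e-06 m = 1111.2 nm

1111.2


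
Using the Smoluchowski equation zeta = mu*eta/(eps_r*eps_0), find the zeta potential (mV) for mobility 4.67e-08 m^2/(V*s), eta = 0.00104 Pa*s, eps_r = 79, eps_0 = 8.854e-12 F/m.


Smoluchowski equation: zeta = mu * eta / (eps_r * eps_0)
zeta = 4.67e-08 * 0.00104 / (79 * 8.854e-12)
zeta = 0.069436 V = 69.44 mV

69.44


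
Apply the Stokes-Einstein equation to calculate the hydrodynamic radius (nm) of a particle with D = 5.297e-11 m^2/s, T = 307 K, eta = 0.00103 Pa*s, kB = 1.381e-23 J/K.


Stokes-Einstein: R = kB*T / (6*pi*eta*D)
R = 1.381e-23 * 307 / (6 * pi * 0.00103 * 5.297e-11)
R = 4.12253e-09 m = 4.12 nm

4.12


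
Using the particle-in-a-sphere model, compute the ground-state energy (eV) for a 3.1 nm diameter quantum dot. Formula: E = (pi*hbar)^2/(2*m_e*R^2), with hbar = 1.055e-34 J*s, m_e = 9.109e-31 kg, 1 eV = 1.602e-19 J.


Radius R = 3.1/2 = 1.55 nm = 1.55e-09 m
E = (pi * 1.055e-34)^2 / (2 * 9.109e-31 * (1.55e-09)^2)
E(J) = 2.50981e-20
E = E(J) / 1.602e-19 = 0.1567 eV

0.1567


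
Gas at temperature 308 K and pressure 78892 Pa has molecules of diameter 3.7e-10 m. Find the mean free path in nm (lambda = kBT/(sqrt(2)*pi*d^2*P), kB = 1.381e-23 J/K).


Mean free path: lambda = kB*T / (sqrt(2) * pi * d^2 * P)
lambda = 1.381e-23 * 308 / (sqrt(2) * pi * (3.7e-10)^2 * 78892)
lambda = 8.86427e-08 m
lambda = 88.64 nm

88.64


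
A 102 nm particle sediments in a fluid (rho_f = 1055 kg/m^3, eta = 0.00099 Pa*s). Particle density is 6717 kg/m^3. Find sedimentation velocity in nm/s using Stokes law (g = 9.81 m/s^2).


Radius R = 102/2 nm = 5.1e-08 m
Density difference = 6717 - 1055 = 5662 kg/m^3
v = 2 * R^2 * (rho_p - rho_f) * g / (9 * eta)
v = 2 * (5.1e-08)^2 * 5662 * 9.81 / (9 * 0.00099)
v = 3.24288e-08 m/s = 32.4288 nm/s

32.4288


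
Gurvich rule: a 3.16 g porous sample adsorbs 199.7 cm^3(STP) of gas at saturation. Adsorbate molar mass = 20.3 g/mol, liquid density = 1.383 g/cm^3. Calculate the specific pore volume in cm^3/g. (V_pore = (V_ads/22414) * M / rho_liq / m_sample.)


Moles adsorbed n = V_ads / 22414 = 199.7 / 22414 = 8.909610e-03 mol
Liquid volume V_liq = n * M / rho_liq = 8.909610e-03 * 20.3 / 1.383 = 0.13078 cm^3
Specific pore volume V_pore = V_liq / m_sample = 0.13078 / 3.16
V_pore = 0.0414 cm^3/g

0.0414


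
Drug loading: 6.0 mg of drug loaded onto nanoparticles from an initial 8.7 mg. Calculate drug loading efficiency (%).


Drug loading efficiency = (drug loaded / drug initial) * 100
DLE = 6.0 / 8.7 * 100
DLE = 0.6897 * 100
DLE = 68.97%

68.97


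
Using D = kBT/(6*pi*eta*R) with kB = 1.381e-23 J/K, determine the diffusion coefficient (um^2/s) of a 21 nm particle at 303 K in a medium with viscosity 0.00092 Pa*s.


Radius R = 21/2 = 10.5 nm = 1.05e-08 m
D = kB*T / (6*pi*eta*R)
D = 1.381e-23 * 303 / (6 * pi * 0.00092 * 1.05e-08)
D = 2.29804e-11 m^2/s = 22.98 um^2/s

22.98


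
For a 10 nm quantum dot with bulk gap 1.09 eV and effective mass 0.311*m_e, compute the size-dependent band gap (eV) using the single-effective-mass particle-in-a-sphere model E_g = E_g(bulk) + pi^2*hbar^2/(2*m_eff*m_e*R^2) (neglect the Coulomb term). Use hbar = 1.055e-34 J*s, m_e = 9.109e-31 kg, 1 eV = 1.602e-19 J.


Radius R = 10/2 nm = 5e-09 m
Confinement energy dE = pi^2 * hbar^2 / (2 * m_eff * m_e * R^2)
dE = pi^2 * (1.055e-34)^2 / (2 * 0.311 * 9.109e-31 * (5e-09)^2) J, divided by 1.602e-19 J/eV
dE = 0.0484 eV
Total band gap = E_g(bulk) + dE = 1.09 + 0.0484 = 1.1384 eV

1.1384


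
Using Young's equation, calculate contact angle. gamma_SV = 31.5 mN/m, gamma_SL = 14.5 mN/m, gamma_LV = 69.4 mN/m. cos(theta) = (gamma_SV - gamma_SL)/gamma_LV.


cos(theta) = (gamma_SV - gamma_SL) / gamma_LV
cos(theta) = (31.5 - 14.5) / 69.4
cos(theta) = 0.244957
theta = arccos(0.244957) = 75.82 degrees

75.82


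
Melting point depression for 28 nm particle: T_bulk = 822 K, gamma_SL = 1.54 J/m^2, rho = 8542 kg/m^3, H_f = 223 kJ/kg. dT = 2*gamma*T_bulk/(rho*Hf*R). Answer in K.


Radius R = 28/2 = 14 nm = 1.4e-08 m
Convert H_f = 223 kJ/kg = 223000 J/kg
dT = 2 * gamma_SL * T_bulk / (rho * H_f * R)
dT = 2 * 1.54 * 822 / (8542 * 223000 * 1.4e-08)
dT = 94.9 K

94.9


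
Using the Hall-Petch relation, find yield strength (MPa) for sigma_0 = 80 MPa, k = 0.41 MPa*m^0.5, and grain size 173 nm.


d = 173 nm = 1.73e-07 m
sqrt(d) = 0.0004159327
Hall-Petch contribution = k / sqrt(d) = 0.41 / 0.0004159327 = 985.7 MPa
sigma = sigma_0 + k/sqrt(d) = 80 + 985.7 = 1065.7 MPa

1065.7


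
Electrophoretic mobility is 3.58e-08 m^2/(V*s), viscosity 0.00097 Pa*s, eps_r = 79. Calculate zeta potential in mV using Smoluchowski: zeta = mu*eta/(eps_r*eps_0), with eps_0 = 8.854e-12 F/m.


Smoluchowski equation: zeta = mu * eta / (eps_r * eps_0)
zeta = 3.58e-08 * 0.00097 / (79 * 8.854e-12)
zeta = 0.049646 V = 49.65 mV

49.65


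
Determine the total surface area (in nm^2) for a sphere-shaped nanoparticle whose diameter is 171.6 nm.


Radius r = 171.6/2 = 85.8 nm
Surface area SA = 4 * pi * r^2
SA = 4 * pi * (85.8)^2
SA = 92509.1 nm^2

92509.1


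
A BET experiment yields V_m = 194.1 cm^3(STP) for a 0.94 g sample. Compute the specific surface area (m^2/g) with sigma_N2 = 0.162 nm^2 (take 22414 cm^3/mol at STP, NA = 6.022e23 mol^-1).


Number of moles in monolayer = V_m / 22414 = 194.1 / 22414 = 0.00865977
Number of molecules = moles * NA = 0.00865977 * 6.022e23
SA = molecules * sigma / mass
SA = (194.1 / 22414) * 6.022e23 * 0.162e-18 / 0.94
SA = 898.7 m^2/g

898.7


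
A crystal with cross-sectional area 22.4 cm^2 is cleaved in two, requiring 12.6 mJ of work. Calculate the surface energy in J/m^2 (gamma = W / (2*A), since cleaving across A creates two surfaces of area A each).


Convert: A = 22.4 cm^2 = 0.00224 m^2, W = 12.6 mJ = 0.0126 J
Cleaving exposes two faces of area A, so total new surface = 2*A and gamma = W / (2*A)
gamma = 0.0126 / (2 * 0.00224)
gamma = 2.813 J/m^2

2.813


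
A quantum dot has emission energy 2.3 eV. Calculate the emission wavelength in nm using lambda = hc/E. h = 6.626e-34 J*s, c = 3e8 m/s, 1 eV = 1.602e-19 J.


Convert energy: E = 2.3 eV = 2.3 * 1.602e-19 = 3.6846e-19 J
lambda = h*c / E = 6.626e-34 * 3e8 / 3.6846e-19
lambda = 5.39489e-07 m = 539.5 nm

539.5


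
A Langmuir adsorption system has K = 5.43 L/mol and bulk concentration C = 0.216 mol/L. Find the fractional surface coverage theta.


Langmuir isotherm: theta = K*C / (1 + K*C)
K*C = 5.43 * 0.216 = 1.17288
theta = 1.17288 / (1 + 1.17288) = 1.17288 / 2.17288
theta = 0.5398

0.5398


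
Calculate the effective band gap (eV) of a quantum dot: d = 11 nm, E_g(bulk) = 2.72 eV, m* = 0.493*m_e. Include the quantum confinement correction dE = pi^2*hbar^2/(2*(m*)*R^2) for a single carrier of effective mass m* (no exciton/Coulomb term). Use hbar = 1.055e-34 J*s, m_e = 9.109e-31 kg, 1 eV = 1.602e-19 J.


Radius R = 11/2 nm = 5.5e-09 m
Confinement energy dE = pi^2 * hbar^2 / (2 * m_eff * m_e * R^2)
dE = pi^2 * (1.055e-34)^2 / (2 * 0.493 * 9.109e-31 * (5.5e-09)^2) J, divided by 1.602e-19 J/eV
dE = 0.0252 eV
Total band gap = E_g(bulk) + dE = 2.72 + 0.0252 = 2.7452 eV

2.7452


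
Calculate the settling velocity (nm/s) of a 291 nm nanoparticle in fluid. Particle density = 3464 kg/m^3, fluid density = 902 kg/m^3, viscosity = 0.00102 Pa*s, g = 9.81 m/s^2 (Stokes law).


Radius R = 291/2 nm = 1.455e-07 m
Density difference = 3464 - 902 = 2562 kg/m^3
v = 2 * R^2 * (rho_p - rho_f) * g / (9 * eta)
v = 2 * (1.455e-07)^2 * 2562 * 9.81 / (9 * 0.00102)
v = 1.15921e-07 m/s = 115.9208 nm/s

115.9208


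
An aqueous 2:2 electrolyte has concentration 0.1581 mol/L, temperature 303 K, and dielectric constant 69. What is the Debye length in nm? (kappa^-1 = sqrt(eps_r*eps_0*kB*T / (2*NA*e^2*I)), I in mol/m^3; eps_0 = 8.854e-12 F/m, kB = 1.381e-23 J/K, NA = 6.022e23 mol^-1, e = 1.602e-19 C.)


Ionic strength I = 0.1581 * 2^2 * 1000 = 632.4 mol/m^3
kappa^-1 = sqrt(69 * 8.854e-12 * 1.381e-23 * 303 / (2 * 6.022e23 * (1.602e-19)^2 * 632.4))
kappa^-1 = 0.362 nm

0.362


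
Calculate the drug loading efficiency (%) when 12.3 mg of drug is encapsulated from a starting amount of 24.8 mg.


Drug loading efficiency = (drug loaded / drug initial) * 100
DLE = 12.3 / 24.8 * 100
DLE = 0.496 * 100
DLE = 49.6%

49.6


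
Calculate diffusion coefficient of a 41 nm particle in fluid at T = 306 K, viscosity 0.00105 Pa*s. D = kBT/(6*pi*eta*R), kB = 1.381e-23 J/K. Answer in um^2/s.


Radius R = 41/2 = 20.5 nm = 2.05e-08 m
D = kB*T / (6*pi*eta*R)
D = 1.381e-23 * 306 / (6 * pi * 0.00105 * 2.05e-08)
D = 1.04153e-11 m^2/s = 10.415 um^2/s

10.415


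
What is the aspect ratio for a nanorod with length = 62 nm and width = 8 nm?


Aspect ratio AR = length / diameter
AR = 62 / 8
AR = 7.75

7.75


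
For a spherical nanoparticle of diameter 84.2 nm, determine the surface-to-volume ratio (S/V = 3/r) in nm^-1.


Radius r = 84.2/2 = 42.1 nm
S/V = 3 / r = 3 / 42.1
S/V = 0.0713 nm^-1

0.0713


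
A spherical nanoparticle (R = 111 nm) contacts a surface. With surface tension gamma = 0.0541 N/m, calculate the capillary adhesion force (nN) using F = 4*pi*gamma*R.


Convert radius: R = 111 nm = 1.11e-07 m
F = 4 * pi * gamma * R
F = 4 * pi * 0.0541 * 1.11e-07
F = 7.54623e-08 N = 75.4623 nN

75.4623


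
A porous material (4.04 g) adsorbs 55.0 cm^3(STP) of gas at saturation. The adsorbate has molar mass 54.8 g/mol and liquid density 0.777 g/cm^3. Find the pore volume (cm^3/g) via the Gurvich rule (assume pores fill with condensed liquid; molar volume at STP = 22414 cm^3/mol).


Moles adsorbed n = V_ads / 22414 = 55.0 / 22414 = 2.453824e-03 mol
Liquid volume V_liq = n * M / rho_liq = 2.453824e-03 * 54.8 / 0.777 = 0.17306 cm^3
Specific pore volume V_pore = V_liq / m_sample = 0.17306 / 4.04
V_pore = 0.0428 cm^3/g

0.0428


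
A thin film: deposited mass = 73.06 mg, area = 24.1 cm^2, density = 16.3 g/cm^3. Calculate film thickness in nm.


Convert: m = 73.06 mg = 7.3060e-05 kg, A = 24.1 cm^2 = 2.4100e-03 m^2, rho = 16.3 g/cm^3 = 16300 kg/m^3
t = m / (A * rho)
t = 7.3060e-05 / (2.4100e-03 * 16300)
t = 1.8598e-06 m = 1859.8 nm

1859.8


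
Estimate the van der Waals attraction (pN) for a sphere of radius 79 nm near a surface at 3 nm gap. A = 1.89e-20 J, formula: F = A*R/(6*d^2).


Convert to SI: R = 79 nm = 7.9e-08 m, d = 3 nm = 3e-09 m
F = A * R / (6 * d^2)
F = 1.89e-20 * 7.9e-08 / (6 * (3e-09)^2)
F = 2.765e-11 N = 27.65 pN

27.65


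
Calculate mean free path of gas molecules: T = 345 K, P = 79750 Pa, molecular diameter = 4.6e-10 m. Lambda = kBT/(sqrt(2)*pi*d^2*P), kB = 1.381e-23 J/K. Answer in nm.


Mean free path: lambda = kB*T / (sqrt(2) * pi * d^2 * P)
lambda = 1.381e-23 * 345 / (sqrt(2) * pi * (4.6e-10)^2 * 79750)
lambda = 6.3548e-08 m
lambda = 63.55 nm

63.55


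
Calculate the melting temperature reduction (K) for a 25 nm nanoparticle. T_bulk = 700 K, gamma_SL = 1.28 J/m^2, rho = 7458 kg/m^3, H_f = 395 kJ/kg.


Radius R = 25/2 = 12.5 nm = 1.25e-08 m
Convert H_f = 395 kJ/kg = 395000 J/kg
dT = 2 * gamma_SL * T_bulk / (rho * H_f * R)
dT = 2 * 1.28 * 700 / (7458 * 395000 * 1.25e-08)
dT = 48.7 K

48.7


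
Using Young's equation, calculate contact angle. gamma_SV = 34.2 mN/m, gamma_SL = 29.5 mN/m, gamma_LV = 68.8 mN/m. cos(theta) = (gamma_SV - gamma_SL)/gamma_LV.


cos(theta) = (gamma_SV - gamma_SL) / gamma_LV
cos(theta) = (34.2 - 29.5) / 68.8
cos(theta) = 0.068314
theta = arccos(0.068314) = 86.08 degrees

86.08


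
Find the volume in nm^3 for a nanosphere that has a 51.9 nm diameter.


Radius r = 51.9/2 = 25.95 nm
Volume V = (4/3) * pi * r^3
V = (4/3) * pi * (25.95)^3
V = 73198.25 nm^3

73198.25


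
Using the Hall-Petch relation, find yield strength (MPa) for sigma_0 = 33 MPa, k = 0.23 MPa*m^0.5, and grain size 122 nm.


d = 122 nm = 1.22e-07 m
sqrt(d) = 0.000349285
Hall-Petch contribution = k / sqrt(d) = 0.23 / 0.000349285 = 658.5 MPa
sigma = sigma_0 + k/sqrt(d) = 33 + 658.5 = 691.5 MPa

691.5


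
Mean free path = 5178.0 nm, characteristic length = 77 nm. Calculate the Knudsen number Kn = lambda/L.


Knudsen number Kn = lambda / L
Kn = 5178.0 / 77
Kn = 67.2468

67.2468


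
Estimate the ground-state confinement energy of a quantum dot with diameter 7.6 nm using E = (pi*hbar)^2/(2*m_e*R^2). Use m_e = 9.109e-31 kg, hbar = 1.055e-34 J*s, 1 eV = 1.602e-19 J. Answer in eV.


Radius R = 7.6/2 = 3.8 nm = 3.8e-09 m
E = (pi * 1.055e-34)^2 / (2 * 9.109e-31 * (3.8e-09)^2)
E(J) = 4.17577e-21
E = E(J) / 1.602e-19 = 0.0261 eV

0.0261


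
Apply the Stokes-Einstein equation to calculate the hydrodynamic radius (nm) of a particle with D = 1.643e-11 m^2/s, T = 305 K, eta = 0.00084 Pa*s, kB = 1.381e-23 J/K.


Stokes-Einstein: R = kB*T / (6*pi*eta*D)
R = 1.381e-23 * 305 / (6 * pi * 0.00084 * 1.643e-11)
R = 1.61911e-08 m = 16.19 nm

16.19


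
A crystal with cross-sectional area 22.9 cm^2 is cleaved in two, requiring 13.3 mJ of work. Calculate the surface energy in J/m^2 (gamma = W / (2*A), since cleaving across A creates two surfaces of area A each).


Convert: A = 22.9 cm^2 = 0.00229 m^2, W = 13.3 mJ = 0.0133 J
Cleaving exposes two faces of area A, so total new surface = 2*A and gamma = W / (2*A)
gamma = 0.0133 / (2 * 0.00229)
gamma = 2.904 J/m^2

2.904


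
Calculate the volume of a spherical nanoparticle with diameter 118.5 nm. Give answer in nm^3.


Radius r = 118.5/2 = 59.25 nm
Volume V = (4/3) * pi * r^3
V = (4/3) * pi * (59.25)^3
V = 871271.83 nm^3

871271.83


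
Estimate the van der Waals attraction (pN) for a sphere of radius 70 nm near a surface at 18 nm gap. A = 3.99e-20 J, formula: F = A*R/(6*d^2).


Convert to SI: R = 70 nm = 7e-08 m, d = 18 nm = 1.8e-08 m
F = A * R / (6 * d^2)
F = 3.99e-20 * 7e-08 / (6 * (1.8e-08)^2)
F = 1.43673e-12 N = 1.437 pN

1.437


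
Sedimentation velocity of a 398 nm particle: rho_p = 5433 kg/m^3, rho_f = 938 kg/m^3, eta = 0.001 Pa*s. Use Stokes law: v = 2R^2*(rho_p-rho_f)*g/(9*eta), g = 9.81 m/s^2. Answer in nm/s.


Radius R = 398/2 nm = 1.99e-07 m
Density difference = 5433 - 938 = 4495 kg/m^3
v = 2 * R^2 * (rho_p - rho_f) * g / (9 * eta)
v = 2 * (1.99e-07)^2 * 4495 * 9.81 / (9 * 0.001)
v = 3.88054e-07 m/s = 388.0542 nm/s

388.0542


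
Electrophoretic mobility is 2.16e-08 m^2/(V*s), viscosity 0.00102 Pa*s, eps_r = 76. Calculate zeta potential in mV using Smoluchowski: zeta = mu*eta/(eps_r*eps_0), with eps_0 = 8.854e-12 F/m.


Smoluchowski equation: zeta = mu * eta / (eps_r * eps_0)
zeta = 2.16e-08 * 0.00102 / (76 * 8.854e-12)
zeta = 0.032742 V = 32.74 mV

32.74


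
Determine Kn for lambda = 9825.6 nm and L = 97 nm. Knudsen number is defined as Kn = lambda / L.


Knudsen number Kn = lambda / L
Kn = 9825.6 / 97
Kn = 101.2948

101.2948


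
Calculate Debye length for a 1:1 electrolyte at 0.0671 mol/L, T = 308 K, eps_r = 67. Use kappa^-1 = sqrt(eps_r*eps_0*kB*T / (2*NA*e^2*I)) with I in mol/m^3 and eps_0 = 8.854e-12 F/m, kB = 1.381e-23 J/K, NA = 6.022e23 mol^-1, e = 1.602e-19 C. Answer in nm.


Ionic strength I = 0.0671 * 1^2 * 1000 = 67.1 mol/m^3
kappa^-1 = sqrt(67 * 8.854e-12 * 1.381e-23 * 308 / (2 * 6.022e23 * (1.602e-19)^2 * 67.1))
kappa^-1 = 1.103 nm

1.103
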